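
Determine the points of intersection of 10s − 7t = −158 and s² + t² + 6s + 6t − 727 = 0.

(−27, −16) and (1, 24)

From the line, t = (158 + 10s)/7. Substituting:
149s² + 3874s − 4023 = 0  ⟹  s² + 26s − 27 = 0
s = 1 or s = −27, giving (1, 24) and (−27, −16).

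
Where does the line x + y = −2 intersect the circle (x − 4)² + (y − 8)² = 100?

Substitute y = −x − 2:
2x² + 12x + 16 = 0  ⟹  x² + 6x + 8 = 0
x = −2 or x = −4, giving (−2, 0) and (−4, 2).

(−4, 2) and (−2, 0)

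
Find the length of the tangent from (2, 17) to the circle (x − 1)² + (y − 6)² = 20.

With centre O = (1, 6), |OP|² = 122 and r² = 20.
By the tangent–radius right angle, tangent length = √(|PO|² − r²) = √102.

√102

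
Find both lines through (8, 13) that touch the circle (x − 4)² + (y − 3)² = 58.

Let a tangent through (8, 13) have slope m. Its distance from (4, 3) must equal √58:
(−4m − (−10))² = 58(m² + 1)
21m² + 40m − 21 = 0, so m = 3/7 or m = −7/3.
Through (8, 13) these give 3x − 7y = −67 and 7x + 3y = 95.

3x − 7y = −67 and 7x + 3y = 95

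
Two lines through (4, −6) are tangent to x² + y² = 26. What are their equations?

Write the tangent as mx − y + (−6 − m·(4)) = 0 and set its distance from the centre to √26:
(−4m − (6))² = 26(m² + 1)
5m² − 24m − 5 = 0, so m = −1/5 or m = 5.
Through (4, −6) these give x + 5y = −26 and 5x − y = 26.

x + 5y = −26 and 5x − y = 26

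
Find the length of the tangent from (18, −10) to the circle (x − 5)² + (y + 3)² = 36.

√182

The centre is (5, −3) and r = 6. The square of the distance from P to the centre is 169 + 49 = 218.
Power of the point: PT² = |PO|² − r² = 182, so PT = √182.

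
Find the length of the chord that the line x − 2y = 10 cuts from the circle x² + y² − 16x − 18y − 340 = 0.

18√5

Substitute y = (−10 + x)/2:
5x² − 120x − 900 = 0  ⟹  x² − 24x − 180 = 0
x = 30 or x = −6, giving (30, 10) and (−6, −8).
|(30, 10) − (−6, −8)| = √((36)² + (18)²) = 18√5.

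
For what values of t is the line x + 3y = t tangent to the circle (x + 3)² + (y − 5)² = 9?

Tangency holds when the distance from the centre (−3, 5) to the line equals the radius 3:
|1·(−3) + 3·5 − t| / √10 = 3
|t − (12)| = 3√10.

t = 12 ± 3√10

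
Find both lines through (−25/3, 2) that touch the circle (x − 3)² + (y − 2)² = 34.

Let a tangent through (−25/3, 2) have slope m. Its distance from (3, 2) must equal √34:
[m·(34/3) − (0)]² = 34(m² + 1)
25m² − 9 = 0, so m = 3/5 or m = −3/5.
Through (−25/3, 2) these give 3x − 5y = −35 and 3x + 5y = −15.

3x − 5y = −35 and 3x + 5y = −15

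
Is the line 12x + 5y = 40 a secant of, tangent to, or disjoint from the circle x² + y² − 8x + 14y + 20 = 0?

d² = (12·4 + 5·(−7) − (40))²/169 = 729/169; r² = 45.
Since d² < r², the line cuts the circle twice.

secant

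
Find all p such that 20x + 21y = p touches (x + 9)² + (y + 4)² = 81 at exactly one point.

The line touches the circle iff its distance from (−9, −4) is 9:
|20·(−9) + 21·(−4) − p| / √841 = 9
|p − (−264)| = 9·29, so p = −3 or p = −525.

p = −525 or p = −3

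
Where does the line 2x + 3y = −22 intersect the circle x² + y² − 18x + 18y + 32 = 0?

(−2, −6) and (16, −18)

From the line, y = (−22 − 2x)/3. Substituting:
13x² − 182x − 416 = 0  ⟹  x² − 14x − 32 = 0
x = 16 or x = −2, giving (16, −18) and (−2, −6).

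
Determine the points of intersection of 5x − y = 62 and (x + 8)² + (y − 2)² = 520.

(10, −12) and (14, 8)

Substitute y = 5x − 62:
26x² − 624x + 3640 = 0  ⟹  x² − 24x + 140 = 0
x = 14 or x = 10, giving (14, 8) and (10, −12).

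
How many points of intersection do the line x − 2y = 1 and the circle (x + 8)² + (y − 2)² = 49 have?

2

Substituting the line into the circle gives 5x² + 54x + 85 = 0.
Δ = 2916 − 1700 = 1216.
Two real roots: the line is a secant.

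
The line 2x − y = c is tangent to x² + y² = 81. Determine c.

For a tangent, require d(centre, line) = r = 9.
|2·0 − 1·0 − c| / √5 = 9
|c| = 9√5.

c = ±9√5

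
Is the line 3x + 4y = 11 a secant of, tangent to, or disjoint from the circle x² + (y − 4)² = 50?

Substituting the line into the circle gives 25x² + 30x − 775 = 0.
Δ = 900 − (−77500) = 78400.
Two real roots: the line is a secant.

secant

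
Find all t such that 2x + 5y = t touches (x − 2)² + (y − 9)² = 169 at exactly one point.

Tangency holds when the distance from the centre (2, 9) to the line equals the radius 13:
|2·2 + 5·9 − t| / √29 = 13
|t − (49)| = 13√29.

t = 49 ± 13√29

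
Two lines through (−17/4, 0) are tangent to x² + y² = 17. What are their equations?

A line y − (0) = m(x − (−17/4)) is tangent when its distance from (0, 0) is √17:
[m·(17/4) − (0)]² = 17(m² + 1)
m² − 16 = 0, so m = −4 or m = 4.
With m = −4: 4x + y = −17. With m = 4: 4x − y = −17.

4x + y = −17 and 4x − y = −17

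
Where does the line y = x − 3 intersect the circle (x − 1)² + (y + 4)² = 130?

From the line, y = x − 3. Substituting:
2x² − 128 = 0  ⟹  x² − 64 = 0
x = 8 or x = −8, giving (8, 5) and (−8, −11).

(−8, −11) and (8, 5)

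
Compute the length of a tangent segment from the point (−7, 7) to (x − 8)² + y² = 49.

15

Centre (8, 0), r² = 49. |PO|² = (−15)² + (7)² = 274.
The tangent meets the radius at right angles, so tangent² = |PO|² − r² = 274 − 49 = 225.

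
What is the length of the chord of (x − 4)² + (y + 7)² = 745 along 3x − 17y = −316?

√298

From the line, y = (316 + 3x)/17. Substituting:
298x² + 298x − 21456 = 0  ⟹  x² + x − 72 = 0
x = 8 or x = −9, giving (8, 20) and (−9, 17).
Chord length = distance between (8, 20) and (−9, 17) = √298 = √298.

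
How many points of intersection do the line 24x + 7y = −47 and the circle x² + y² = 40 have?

2

Substituting the line into the circle gives 625x² + 2256x + 249 = 0.
Δ = 5089536 − 622500 = 4467036.
Two real roots: the line is a secant.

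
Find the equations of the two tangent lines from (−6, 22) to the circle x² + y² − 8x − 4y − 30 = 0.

Let a tangent through (−6, 22) have slope m. Its distance from (4, 2) must equal 5√2:
[m·(10) − (−20)]² = 50(m² + 1)
m² + 8m + 7 = 0, so m = −7 or m = −1.
Through (−6, 22) these give 7x + y = −20 and x + y = 16.

7x + y = −20 and x + y = 16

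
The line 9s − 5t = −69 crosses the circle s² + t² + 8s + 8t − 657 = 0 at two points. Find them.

(−21, −24) and (4, 21)

Substitute t = (69 + 9s)/5:
106s² + 1802s − 8904 = 0  ⟹  s² + 17s − 84 = 0
s = 4 or s = −21, giving (4, 21) and (−21, −24).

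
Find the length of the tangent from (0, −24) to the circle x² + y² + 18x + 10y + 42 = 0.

3√42

With centre O = (−9, −5), |OP|² = 442 and r² = 64.
By the tangent–radius right angle, tangent length = √(|PO|² − r²) = √378 = 3√42.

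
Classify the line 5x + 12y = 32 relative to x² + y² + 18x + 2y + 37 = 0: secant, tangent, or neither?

Substituting the line into the circle gives 169x² + 2152x + 7120 = 0.
Δ = 4631104 − 4813120 = −182016.
No real roots: the line does not meet the circle.

neither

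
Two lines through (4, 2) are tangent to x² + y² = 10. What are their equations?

x + 3y = 10 and 3x − y = 10

A line y − (2) = m(x − (4)) is tangent when its distance from (0, 0) is √10:
[m·(−4) − (−2)]² = 10(m² + 1)
3m² − 8m − 3 = 0, so m = −1/3 or m = 3.
Through (4, 2) these give x + 3y = 10 and 3x − y = 10.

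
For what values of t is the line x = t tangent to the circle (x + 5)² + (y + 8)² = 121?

t = −16 or t = 6

Tangency holds when the distance from the centre (−5, −8) to the line equals the radius 11:
|1·(−5) + 0·(−8) − t| / √1 = 11
|t − (−5)| = 11, so t = 6 or t = −16.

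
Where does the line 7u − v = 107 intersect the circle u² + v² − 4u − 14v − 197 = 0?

(15, −2) and (17, 12)

From the line, v = 7u − 107. Substituting:
50u² − 1600u + 12750 = 0  ⟹  u² − 32u + 255 = 0
u = 17 or u = 15, giving (17, 12) and (15, −2).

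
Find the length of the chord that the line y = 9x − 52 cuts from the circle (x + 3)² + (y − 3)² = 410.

Substitute y = 9x − 52:
82x² − 984x + 2624 = 0  ⟹  x² − 12x + 32 = 0
x = 8 or x = 4, giving (8, 20) and (4, −16).
|(8, 20) − (4, −16)| = √((4)² + (36)²) = 4√82.

4√82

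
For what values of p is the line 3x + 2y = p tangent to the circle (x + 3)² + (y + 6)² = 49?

For a tangent, require d(centre, line) = r = 7.
|3·(−3) + 2·(−6) − p| / √13 = 7
|p − (−21)| = 7√13.

p = −21 ± 7√13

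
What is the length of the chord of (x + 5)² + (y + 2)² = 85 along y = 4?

14

Centre (−5, −2), r² = 85. Perpendicular distance d from centre to line = |−6| / √1 = 6.
Chord = 2√(r² − d²) = 2·√(49) = 14.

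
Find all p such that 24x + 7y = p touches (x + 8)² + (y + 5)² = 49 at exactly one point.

For a tangent, require d(centre, line) = r = 7.
|24·(−8) + 7·(−5) − p| / √625 = 7
|p − (−227)| = 7·25, so p = −52 or p = −402.

p = −402 or p = −52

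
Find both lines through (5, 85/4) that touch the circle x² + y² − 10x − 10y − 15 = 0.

7x − 4y = −50 and 7x + 4y = 120

Let a tangent through (5, 85/4) have slope m. Its distance from (5, 5) must equal √65:
(0m − (−65/4))² = 65(m² + 1)
16m² − 49 = 0, so m = 7/4 or m = −7/4.
Through (5, 85/4) these give 7x − 4y = −50 and 7x + 4y = 120.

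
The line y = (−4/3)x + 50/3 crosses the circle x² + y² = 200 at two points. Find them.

From the line, y = (50 − 4x)/3. Substituting:
25x² − 400x + 700 = 0  ⟹  x² − 16x + 28 = 0
x = 14 or x = 2, giving (14, −2) and (2, 14).

(2, 14) and (14, −2)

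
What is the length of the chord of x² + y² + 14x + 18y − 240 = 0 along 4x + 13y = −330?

The distance from (−7, −9) to the line is 185/√185, and r² = 370.
Half the chord is √(r² − d²) = √(185), so the full chord is 2√185.

2√185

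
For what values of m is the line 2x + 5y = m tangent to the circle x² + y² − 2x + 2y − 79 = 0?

m = −3 ± 9√29

Tangency holds when the distance from the centre (1, −1) to the line equals the radius 9:
|2·1 + 5·(−1) − m| / √29 = 9
|m − (−3)| = 9√29.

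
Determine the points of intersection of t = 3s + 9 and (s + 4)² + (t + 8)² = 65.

(−8, −15) and (−3, 0)

Express t = 3s + 9 and substitute into the circle:
10s² + 110s + 240 = 0  ⟹  s² + 11s + 24 = 0
s = −3 or s = −8, giving (−3, 0) and (−8, −15).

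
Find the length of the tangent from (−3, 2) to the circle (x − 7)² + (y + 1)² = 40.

The centre is (7, −1) and r = 2√10. The square of the distance from P to the centre is 100 + 9 = 109.
By the tangent–radius right angle, tangent length = √(|PO|² − r²) = √69.

√69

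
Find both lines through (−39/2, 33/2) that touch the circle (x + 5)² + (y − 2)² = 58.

7x + 3y = −87 and 3x + 7y = 57

Let a tangent through (−39/2, 33/2) have slope m. Its distance from (−5, 2) must equal √58:
[m·(29/2) − (−29/2)]² = 58(m² + 1)
21m² + 58m + 21 = 0, so m = −7/3 or m = −3/7.
Through (−39/2, 33/2) these give 7x + 3y = −87 and 3x + 7y = 57.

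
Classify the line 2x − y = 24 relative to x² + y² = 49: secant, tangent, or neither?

neither

Centre (0, 0), r² = 49. Distance² from centre to line = (−24)²/5 = 576/5.
Since d² > r², the line lies outside the circle.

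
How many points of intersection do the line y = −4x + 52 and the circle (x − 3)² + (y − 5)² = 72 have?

0

Centre (3, 5), r² = 72. Distance² from centre to line = (−35)²/17 = 1225/17.
Since d² > r², the line lies outside the circle.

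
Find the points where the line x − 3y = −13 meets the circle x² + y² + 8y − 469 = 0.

(−22, −3) and (17, 10)

Substitute y = (13 + x)/3:
10x² + 50x − 3740 = 0  ⟹  x² + 5x − 374 = 0
x = 17 or x = −22, giving (17, 10) and (−22, −3).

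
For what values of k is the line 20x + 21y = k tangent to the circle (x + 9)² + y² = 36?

k = −354 or k = −6

For a tangent, require d(centre, line) = r = 6.
|20·(−9) + 21·0 − k| / √841 = 6
|k − (−180)| = 6·29, so k = −6 or k = −354.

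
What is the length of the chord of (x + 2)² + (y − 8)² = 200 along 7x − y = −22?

Centre (−2, 8), r² = 200. Perpendicular distance d from centre to line = |0| / √50 = 0/√50.
Half the chord is √(r² − d²) = √(200), so the full chord is 20√2.

20√2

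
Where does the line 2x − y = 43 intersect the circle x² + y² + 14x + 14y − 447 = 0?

(10, −23) and (16, −11)

From the line, y = 2x − 43. Substituting:
5x² − 130x + 800 = 0  ⟹  x² − 26x + 160 = 0
x = 16 or x = 10, giving (16, −11) and (10, −23).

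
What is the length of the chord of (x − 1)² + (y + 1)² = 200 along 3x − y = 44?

From the line, y = 3x − 44. Substituting:
10x² − 260x + 1650 = 0  ⟹  x² − 26x + 165 = 0
x = 15 or x = 11, giving (15, 1) and (11, −11).
Chord length = distance between (15, 1) and (11, −11) = √160 = 4√10.

4√10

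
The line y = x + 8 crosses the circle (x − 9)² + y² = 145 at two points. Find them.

From the line, y = x + 8. Substituting:
2x² − 2x = 0  ⟹  x² − x = 0
x = 1 or x = 0, giving (1, 9) and (0, 8).

(0, 8) and (1, 9)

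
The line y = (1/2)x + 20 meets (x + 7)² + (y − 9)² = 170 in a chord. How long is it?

The distance from (−7, 9) to the line is 15/√5, and r² = 170.
Chord = 2√(r² − d²) = 2·√(125) = 10√5.

10√5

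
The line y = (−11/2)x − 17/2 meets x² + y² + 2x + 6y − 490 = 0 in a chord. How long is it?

Centre (−1, −3), r² = 500. Perpendicular distance d from centre to line = |0| / √125 = 0/√125.
Chord = 2√(r² − d²) = 2·√(500) = 20√5.

20√5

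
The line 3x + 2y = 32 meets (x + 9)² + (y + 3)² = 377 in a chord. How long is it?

The distance from (−9, −3) to the line is 65/√13, and r² = 377.
Half the chord is √(r² − d²) = √(52), so the full chord is 4√13.

4√13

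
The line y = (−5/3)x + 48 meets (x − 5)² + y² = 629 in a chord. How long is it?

Centre (5, 0), r² = 629. Perpendicular distance d from centre to line = |−119| / √34 = 119/√34.
Chord = 2√(r² − d²) = 2·√(425/2) = 5√34.

5√34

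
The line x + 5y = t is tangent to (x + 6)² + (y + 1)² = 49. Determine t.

The line touches the circle iff its distance from (−6, −1) is 7:
|1·(−6) + 5·(−1) − t| / √26 = 7
|t − (−11)| = 7√26.

t = −11 ± 7√26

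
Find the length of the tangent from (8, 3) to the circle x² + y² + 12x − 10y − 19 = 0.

2√30

The centre is (−6, 5) and r = 4√5. The square of the distance from P to the centre is 196 + 4 = 200.
The tangent meets the radius at right angles, so tangent² = |PO|² − r² = 200 − 80 = 120.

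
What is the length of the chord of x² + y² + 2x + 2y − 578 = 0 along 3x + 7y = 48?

6√58

The distance from (−1, −1) to the line is 58/√58, and r² = 580.
Half the chord is √(r² − d²) = √(522), so the full chord is 6√58.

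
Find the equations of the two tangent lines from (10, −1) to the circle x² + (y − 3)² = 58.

3x − 7y = 37 and 7x + 3y = 67

Let a tangent through (10, −1) have slope m. Its distance from (0, 3) must equal √58:
[m·(−10) − (4)]² = 58(m² + 1)
21m² + 40m − 21 = 0, so m = 3/7 or m = −7/3.
Through (10, −1) these give 3x − 7y = 37 and 7x + 3y = 67.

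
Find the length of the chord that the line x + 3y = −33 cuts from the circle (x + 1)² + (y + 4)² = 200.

Centre (−1, −4), r² = 200. Perpendicular distance d from centre to line = |20| / √10 = 20/√10.
Chord = 2√(r² − d²) = 2·√(160) = 8√10.

8√10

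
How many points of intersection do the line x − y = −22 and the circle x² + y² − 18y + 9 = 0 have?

0

d² = (1·0 − 1·9 − (−22))²/2 = 169/2; r² = 72.
Since d² > r², the line lies outside the circle.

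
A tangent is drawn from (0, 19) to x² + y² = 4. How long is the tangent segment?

√357

Centre (0, 0), r² = 4. |PO|² = (0)² + (19)² = 361.
Power of the point: PT² = |PO|² − r² = 357, so PT = √357.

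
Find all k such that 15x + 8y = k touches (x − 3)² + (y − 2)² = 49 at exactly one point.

k = −58 or k = 180

Tangency holds when the distance from the centre (3, 2) to the line equals the radius 7:
|15·3 + 8·2 − k| / √289 = 7
|k − (61)| = 7·17, so k = 180 or k = −58.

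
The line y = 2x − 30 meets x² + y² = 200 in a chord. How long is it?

4√5

Centre (0, 0), r² = 200. Perpendicular distance d from centre to line = |−30| / √5 = 30/√5.
Half the chord is √(r² − d²) = √(20), so the full chord is 4√5.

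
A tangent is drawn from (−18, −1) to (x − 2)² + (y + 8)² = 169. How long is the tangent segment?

2√70

Centre (2, −8), r² = 169. |PO|² = (−20)² + (7)² = 449.
Power of the point: PT² = |PO|² − r² = 280, so PT = 2√70.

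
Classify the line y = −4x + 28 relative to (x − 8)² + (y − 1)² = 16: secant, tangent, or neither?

secant

Substituting the line into the circle gives 17x² − 232x + 777 = 0.
Discriminant = (−232)² − 4·17·(777) = 988 > 0.
Two real roots: the line is a secant.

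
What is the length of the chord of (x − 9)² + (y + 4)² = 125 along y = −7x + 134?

Substitute y = −7x + 134:
50x² − 1950x + 19000 = 0  ⟹  x² − 39x + 380 = 0
x = 20 or x = 19, giving (20, −6) and (19, 1).
Chord length = distance between (20, −6) and (19, 1) = √50 = 5√2.

5√2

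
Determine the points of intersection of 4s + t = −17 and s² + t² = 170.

(−7, 11) and (−1, −13)

Substitute t = −4s − 17:
17s² + 136s + 119 = 0  ⟹  s² + 8s + 7 = 0
s = −1 or s = −7, giving (−1, −13) and (−7, 11).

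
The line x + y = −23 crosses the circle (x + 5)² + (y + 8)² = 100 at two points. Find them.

Express y = −x − 23 and substitute into the circle:
2x² + 40x + 150 = 0  ⟹  x² + 20x + 75 = 0
x = −5 or x = −15, giving (−5, −18) and (−15, −8).

(−15, −8) and (−5, −18)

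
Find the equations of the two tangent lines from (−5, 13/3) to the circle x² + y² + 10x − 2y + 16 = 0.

x − 3y = −18 and x + 3y = 8

Let a tangent through (−5, 13/3) have slope m. Its distance from (−5, 1) must equal √10:
(0m − (−10/3))² = 10(m² + 1)
9m² − 1 = 0, so m = 1/3 or m = −1/3.
Through (−5, 13/3) these give x − 3y = −18 and x + 3y = 8.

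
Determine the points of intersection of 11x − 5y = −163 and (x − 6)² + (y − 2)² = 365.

(−13, 4) and (−8, 15)

Substitute y = (163 + 11x)/5:
146x² + 3066x + 15184 = 0  ⟹  x² + 21x + 104 = 0
x = −8 or x = −13, giving (−8, 15) and (−13, 4).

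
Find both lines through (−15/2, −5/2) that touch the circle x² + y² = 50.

x + y = −10 and 7x − y = −50

Write the tangent as mx − y + (−5/2 − m·(−15/2)) = 0 and set its distance from the centre to 5√2:
[m·(15/2) − (5/2)]² = 50(m² + 1)
m² − 6m − 7 = 0, so m = −1 or m = 7.
With m = −1: x + y = −10. With m = 7: 7x − y = −50.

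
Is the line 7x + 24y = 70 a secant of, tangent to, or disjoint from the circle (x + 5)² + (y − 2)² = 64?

Substituting the line into the circle gives 625x² + 5452x − 21980 = 0.
Discriminant = (5452)² − 4·625·(−21980) = 84674304 > 0.
Two real roots: the line is a secant.

secant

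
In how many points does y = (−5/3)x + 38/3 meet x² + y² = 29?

0

d² = (5·0 + 3·0 − (38))²/34 = 722/17; r² = 29.
Since d² > r², the line lies outside the circle.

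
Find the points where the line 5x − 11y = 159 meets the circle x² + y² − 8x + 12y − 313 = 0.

(−10, −19) and (23, −4)

Substitute y = (−159 + 5x)/11:
146x² − 1898x − 33580 = 0  ⟹  x² − 13x − 230 = 0
x = 23 or x = −10, giving (23, −4) and (−10, −19).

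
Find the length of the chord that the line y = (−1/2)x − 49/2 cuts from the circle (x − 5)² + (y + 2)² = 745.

14√5

Substitute y = (−49 − x)/2:
5x² + 50x − 855 = 0  ⟹  x² + 10x − 171 = 0
x = 9 or x = −19, giving (9, −29) and (−19, −15).
|(9, −29) − (−19, −15)| = √((28)² + (−14)²) = 14√5.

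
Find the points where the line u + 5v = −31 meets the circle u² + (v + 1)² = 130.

Substitute v = (−31 − u)/5:
26u² + 52u − 2574 = 0  ⟹  u² + 2u − 99 = 0
u = 9 or u = −11, giving (9, −8) and (−11, −4).

(−11, −4) and (9, −8)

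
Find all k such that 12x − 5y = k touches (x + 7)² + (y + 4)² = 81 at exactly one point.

For a tangent, require d(centre, line) = r = 9.
|12·(−7) − 5·(−4) − k| / √169 = 9
|k − (−64)| = 9·13, so k = 53 or k = −181.

k = −181 or k = 53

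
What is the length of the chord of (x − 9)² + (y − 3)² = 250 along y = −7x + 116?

The distance from (9, 3) to the line is 50/√50, and r² = 250.
Half the chord is √(r² − d²) = √(200), so the full chord is 20√2.

20√2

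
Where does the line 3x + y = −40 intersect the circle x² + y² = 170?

From the line, y = −3x − 40. Substituting:
10x² + 240x + 1430 = 0  ⟹  x² + 24x + 143 = 0
x = −11 or x = −13, giving (−11, −7) and (−13, −1).

(−13, −1) and (−11, −7)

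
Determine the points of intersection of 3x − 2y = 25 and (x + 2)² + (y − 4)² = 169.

From the line, y = (−25 + 3x)/2. Substituting:
13x² − 182x + 429 = 0  ⟹  x² − 14x + 33 = 0
x = 11 or x = 3, giving (11, 4) and (3, −8).

(3, −8) and (11, 4)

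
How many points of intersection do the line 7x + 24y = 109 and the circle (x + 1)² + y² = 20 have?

d² = (7·(−1) + 24·0 − (109))²/625 = 13456/625; r² = 20.
Since d² > r², the line lies outside the circle.

0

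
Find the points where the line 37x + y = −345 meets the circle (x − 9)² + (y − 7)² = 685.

Express y = −37x − 345 and substitute into the circle:
1370x² + 26030x + 123300 = 0  ⟹  x² + 19x + 90 = 0
x = −9 or x = −10, giving (−9, −12) and (−10, 25).

(−10, 25) and (−9, −12)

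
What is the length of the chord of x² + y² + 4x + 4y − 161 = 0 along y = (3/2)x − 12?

From the line, y = (−24 + 3x)/2. Substituting:
13x² − 104x − 260 = 0  ⟹  x² − 8x − 20 = 0
x = 10 or x = −2, giving (10, 3) and (−2, −15).
Chord length = distance between (10, 3) and (−2, −15) = √468 = 6√13.

6√13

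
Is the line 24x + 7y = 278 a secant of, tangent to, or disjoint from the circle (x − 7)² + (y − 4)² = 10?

Centre (7, 4), r² = 10. Distance² from centre to line = (−82)²/625 = 6724/625.
Since d² > r², the line lies outside the circle.

disjoint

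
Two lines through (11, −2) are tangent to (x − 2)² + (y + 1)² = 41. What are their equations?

5x + 4y = 47 and 4x − 5y = 54

Write the tangent as mx − y + (−2 − m·(11)) = 0 and set its distance from the centre to √41:
(−9m − (1))² = 41(m² + 1)
20m² + 9m − 20 = 0, so m = −5/4 or m = 4/5.
Through (11, −2) these give 5x + 4y = 47 and 4x − 5y = 54.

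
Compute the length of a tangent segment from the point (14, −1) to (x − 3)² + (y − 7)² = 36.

√149

With centre O = (3, 7), |OP|² = 185 and r² = 36.
The tangent meets the radius at right angles, so tangent² = |PO|² − r² = 185 − 36 = 149.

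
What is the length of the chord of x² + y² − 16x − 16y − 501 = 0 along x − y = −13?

Express y = x + 13 and substitute into the circle:
2x² − 6x − 540 = 0  ⟹  x² − 3x − 270 = 0
x = 18 or x = −15, giving (18, 31) and (−15, −2).
|(18, 31) − (−15, −2)| = √((33)² + (33)²) = 33√2.

33√2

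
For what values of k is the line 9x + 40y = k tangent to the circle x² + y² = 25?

For a tangent, require d(centre, line) = r = 5.
|9·0 + 40·0 − k| / √1681 = 5
|k| = 5·41, so k = 205 or k = −205.

k = −205 or k = 205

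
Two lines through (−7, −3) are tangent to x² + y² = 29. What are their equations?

2x + 5y = −29 and 5x − 2y = −29

Let a tangent through (−7, −3) have slope m. Its distance from (0, 0) must equal √29:
[m·(7) − (3)]² = 29(m² + 1)
10m² − 21m − 10 = 0, so m = −2/5 or m = 5/2.
Through (−7, −3) these give 2x + 5y = −29 and 5x − 2y = −29.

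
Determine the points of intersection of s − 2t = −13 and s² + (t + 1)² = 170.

From the line, t = (13 + s)/2. Substituting:
5s² + 30s − 455 = 0  ⟹  s² + 6s − 91 = 0
s = 7 or s = −13, giving (7, 10) and (−13, 0).

(−13, 0) and (7, 10)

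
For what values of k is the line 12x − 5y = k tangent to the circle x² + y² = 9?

k = −39 or k = 39

For a tangent, require d(centre, line) = r = 3.
|12·0 − 5·0 − k| / √169 = 3
|k| = 3·13, so k = 39 or k = −39.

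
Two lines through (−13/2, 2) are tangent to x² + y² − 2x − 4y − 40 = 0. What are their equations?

Write the tangent as mx − y + (2 − m·(−13/2)) = 0 and set its distance from the centre to 3√5:
(15/2m − (0))² = 45(m² + 1)
m² − 4 = 0, so m = 2 or m = −2.
Through (−13/2, 2) these give 2x − y = −15 and 2x + y = −11.

2x − y = −15 and 2x + y = −11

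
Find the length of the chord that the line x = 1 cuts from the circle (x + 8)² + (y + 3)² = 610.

46

Centre (−8, −3), r² = 610. Perpendicular distance d from centre to line = |−9| / √1 = 9.
Half the chord is √(r² − d²) = √(529), so the full chord is 46.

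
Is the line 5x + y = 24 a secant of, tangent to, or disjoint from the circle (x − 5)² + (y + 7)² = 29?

secant

Substituting the line into the circle gives 26x² − 320x + 957 = 0.
Discriminant = (−320)² − 4·26·(957) = 2872 > 0.
Two real roots: the line is a secant.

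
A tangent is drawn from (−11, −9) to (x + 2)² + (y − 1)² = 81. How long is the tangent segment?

With centre O = (−2, 1), |OP|² = 181 and r² = 81.
By the tangent–radius right angle, tangent length = √(|PO|² − r²) = √100 = 10.

10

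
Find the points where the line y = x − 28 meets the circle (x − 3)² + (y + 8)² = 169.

Substitute y = x − 28:
2x² − 46x + 240 = 0  ⟹  x² − 23x + 120 = 0
x = 15 or x = 8, giving (15, −13) and (8, −20).

(8, −20) and (15, −13)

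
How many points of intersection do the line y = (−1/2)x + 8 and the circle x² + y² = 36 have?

Substituting the line into the circle gives 5x² − 32x + 112 = 0.
Δ = 1024 − 2240 = −1216.
No real roots: the line does not meet the circle.

0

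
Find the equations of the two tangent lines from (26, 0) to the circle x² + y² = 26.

Write the tangent as mx − y + (0 − m·(26)) = 0 and set its distance from the centre to √26:
[m·(−26) − (0)]² = 26(m² + 1)
25m² − 1 = 0, so m = −1/5 or m = 1/5.
Through (26, 0) these give x + 5y = 26 and x − 5y = 26.

x + 5y = 26 and x − 5y = 26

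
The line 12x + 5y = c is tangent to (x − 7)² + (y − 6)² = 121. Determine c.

c = −29 or c = 257

The line touches the circle iff its distance from (7, 6) is 11:
|12·7 + 5·6 − c| / √169 = 11
|c − (114)| = 11·13, so c = 257 or c = −29.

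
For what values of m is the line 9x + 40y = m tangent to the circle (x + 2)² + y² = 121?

For a tangent, require d(centre, line) = r = 11.
|9·(−2) + 40·0 − m| / √1681 = 11
|m − (−18)| = 11·41, so m = 433 or m = −469.

m = −469 or m = 433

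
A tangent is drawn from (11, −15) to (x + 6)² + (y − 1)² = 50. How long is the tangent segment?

Centre (−6, 1), r² = 50. |PO|² = (17)² + (−16)² = 545.
By the tangent–radius right angle, tangent length = √(|PO|² − r²) = √495 = 3√55.

3√55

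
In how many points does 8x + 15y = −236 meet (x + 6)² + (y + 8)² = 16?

1

Centre (−6, −8), r² = 16. Distance² from centre to line = (68)²/289 = 16.
Since d² = r², the line is tangent.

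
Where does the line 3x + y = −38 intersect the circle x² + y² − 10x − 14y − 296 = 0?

Substitute y = −3x − 38:
10x² + 260x + 1680 = 0  ⟹  x² + 26x + 168 = 0
x = −12 or x = −14, giving (−12, −2) and (−14, 4).

(−14, 4) and (−12, −2)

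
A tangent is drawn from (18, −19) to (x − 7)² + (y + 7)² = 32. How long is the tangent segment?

√233

The centre is (7, −7) and r = 4√2. The square of the distance from P to the centre is 121 + 144 = 265.
Power of the point: PT² = |PO|² − r² = 233, so PT = √233.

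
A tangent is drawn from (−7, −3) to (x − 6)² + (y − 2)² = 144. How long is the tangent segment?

5√2

Centre (6, 2), r² = 144. |PO|² = (−13)² + (−5)² = 194.
Power of the point: PT² = |PO|² − r² = 50, so PT = 5√2.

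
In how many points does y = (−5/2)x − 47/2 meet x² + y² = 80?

2

Centre (0, 0), r² = 80. Distance² from centre to line = (47)²/29 = 2209/29.
Since d² < r², the line cuts the circle twice.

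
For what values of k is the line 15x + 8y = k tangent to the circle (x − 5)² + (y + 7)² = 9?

k = −32 or k = 70

Tangency holds when the distance from the centre (5, −7) to the line equals the radius 3:
|15·5 + 8·(−7) − k| / √289 = 3
|k − (19)| = 3·17, so k = 70 or k = −32.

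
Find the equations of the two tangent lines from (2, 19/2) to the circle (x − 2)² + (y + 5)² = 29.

5x + 2y = 29 and 5x − 2y = −9

Let a tangent through (2, 19/2) have slope m. Its distance from (2, −5) must equal √29:
[m·(0) − (−29/2)]² = 29(m² + 1)
4m² − 25 = 0, so m = −5/2 or m = 5/2.
Through (2, 19/2) these give 5x + 2y = 29 and 5x − 2y = −9.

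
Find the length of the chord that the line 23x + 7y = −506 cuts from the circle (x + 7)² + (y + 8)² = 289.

17√2

The distance from (−7, −8) to the line is 289/√578, and r² = 289.
Half the chord is √(r² − d²) = √(289/2), so the full chord is 17√2.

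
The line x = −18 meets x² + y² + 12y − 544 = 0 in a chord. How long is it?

32

The line gives x = −18. Substituting into the circle:
y² + 12y − 220 = 0
y = 10 or y = −22, giving (−18, 10) and (−18, −22).
Chord length = distance between (−18, 10) and (−18, −22) = √1024 = 32.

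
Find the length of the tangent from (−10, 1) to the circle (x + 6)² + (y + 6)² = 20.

The centre is (−6, −6) and r = 2√5. The square of the distance from P to the centre is 16 + 49 = 65.
By the tangent–radius right angle, tangent length = √(|PO|² − r²) = √45 = 3√5.

3√5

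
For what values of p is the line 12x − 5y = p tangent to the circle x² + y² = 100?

p = −130 or p = 130

Tangency holds when the distance from the centre (0, 0) to the line equals the radius 10:
|12·0 − 5·0 − p| / √169 = 10
|p| = 10·13, so p = 130 or p = −130.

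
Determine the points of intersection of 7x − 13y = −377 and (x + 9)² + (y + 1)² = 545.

(−26, 15) and (−13, 22)

From the line, y = (377 + 7x)/13. Substituting:
218x² + 8502x + 73684 = 0  ⟹  x² + 39x + 338 = 0
x = −13 or x = −26, giving (−13, 22) and (−26, 15).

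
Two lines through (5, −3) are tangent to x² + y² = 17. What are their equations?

x − 4y = 17 and 4x + y = 17

A line y − (−3) = m(x − (5)) is tangent when its distance from (0, 0) is √17:
(−5m − (3))² = 17(m² + 1)
4m² + 15m − 4 = 0, so m = 1/4 or m = −4.
With m = 1/4: x − 4y = 17. With m = −4: 4x + y = 17.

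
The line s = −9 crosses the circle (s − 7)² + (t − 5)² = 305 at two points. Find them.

(−9, −2) and (−9, 12)

The line gives s = −9. Substituting into the circle:
t² − 10t − 24 = 0
t = 12 or t = −2, giving (−9, 12) and (−9, −2).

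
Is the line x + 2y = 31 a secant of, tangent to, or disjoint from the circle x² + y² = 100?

Centre (0, 0), r² = 100. Distance² from centre to line = (−31)²/5 = 961/5.
Since d² > r², the line lies outside the circle.

disjoint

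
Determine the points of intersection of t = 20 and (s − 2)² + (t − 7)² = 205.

(−4, 20) and (8, 20)

Substitute t = 20:
s² − 4s − 32 = 0
s = 8 or s = −4, giving (8, 20) and (−4, 20).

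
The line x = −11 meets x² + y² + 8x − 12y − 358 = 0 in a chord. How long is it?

The line gives x = −11. Substituting into the circle:
y² − 12y − 325 = 0
y = 25 or y = −13, giving (−11, 25) and (−11, −13).
|(−11, 25) − (−11, −13)| = √((0)² + (38)²) = 38.

38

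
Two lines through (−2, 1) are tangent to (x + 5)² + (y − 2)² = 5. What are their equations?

2x + y = −3 and x − 2y = −4

A line y − (1) = m(x − (−2)) is tangent when its distance from (−5, 2) is √5:
(−3m − (1))² = 5(m² + 1)
2m² + 3m − 2 = 0, so m = −2 or m = 1/2.
With m = −2: 2x + y = −3. With m = 1/2: x − 2y = −4.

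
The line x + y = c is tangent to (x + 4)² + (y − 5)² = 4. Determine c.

For a tangent, require d(centre, line) = r = 2.
|1·(−4) + 1·5 − c| / √2 = 2
|c − (1)| = 2√2.

c = 1 ± 2√2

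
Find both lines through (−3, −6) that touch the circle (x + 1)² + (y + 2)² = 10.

Write the tangent as mx − y + (−6 − m·(−3)) = 0 and set its distance from the centre to √10:
[m·(2) − (4)]² = 10(m² + 1)
3m² + 8m − 3 = 0, so m = −3 or m = 1/3.
With m = −3: 3x + y = −15. With m = 1/3: x − 3y = 15.

3x + y = −15 and x − 3y = 15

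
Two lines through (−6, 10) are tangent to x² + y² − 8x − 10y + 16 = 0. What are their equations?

Let a tangent through (−6, 10) have slope m. Its distance from (4, 5) must equal 5:
(10m − (−5))² = 25(m² + 1)
3m² + 4m = 0, so m = 0 or m = −4/3.
Through (−6, 10) these give y = 10 and 4x + 3y = 6.

y = 10 and 4x + 3y = 6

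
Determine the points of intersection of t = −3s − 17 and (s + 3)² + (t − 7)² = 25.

From the line, t = −3s − 17. Substituting:
10s² + 150s + 560 = 0  ⟹  s² + 15s + 56 = 0
s = −7 or s = −8, giving (−7, 4) and (−8, 7).

(−8, 7) and (−7, 4)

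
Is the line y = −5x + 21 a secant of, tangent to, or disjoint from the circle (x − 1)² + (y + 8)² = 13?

Substituting the line into the circle gives 26x² − 292x + 829 = 0.
Discriminant = (−292)² − 4·26·(829) = −952 < 0.
No real roots: the line does not meet the circle.

disjoint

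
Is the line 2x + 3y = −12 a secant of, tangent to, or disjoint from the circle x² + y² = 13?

secant

Centre (0, 0), r² = 13. Distance² from centre to line = (12)²/13 = 144/13.
Since d² < r², the line cuts the circle twice.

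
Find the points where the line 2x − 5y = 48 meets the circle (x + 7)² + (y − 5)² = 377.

(−11, −14) and (9, −6)

From the line, y = (−48 + 2x)/5. Substituting:
29x² + 58x − 2871 = 0  ⟹  x² + 2x − 99 = 0
x = 9 or x = −11, giving (9, −6) and (−11, −14).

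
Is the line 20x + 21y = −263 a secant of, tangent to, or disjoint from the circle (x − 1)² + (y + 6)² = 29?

disjoint

Substituting the line into the circle gives 841x² + 4598x + 6421 = 0.
Δ = 21141604 − 21600244 = −458640.
No real roots: the line does not meet the circle.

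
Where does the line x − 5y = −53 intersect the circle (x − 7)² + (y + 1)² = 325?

Express y = (53 + x)/5 and substitute into the circle:
26x² − 234x − 3536 = 0  ⟹  x² − 9x − 136 = 0
x = 17 or x = −8, giving (17, 14) and (−8, 9).

(−8, 9) and (17, 14)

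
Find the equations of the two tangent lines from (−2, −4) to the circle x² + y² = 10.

A line y − (−4) = m(x − (−2)) is tangent when its distance from (0, 0) is √10:
(2m − (4))² = 10(m² + 1)
3m² + 8m − 3 = 0, so m = −3 or m = 1/3.
Through (−2, −4) these give 3x + y = −10 and x − 3y = 10.

3x + y = −10 and x − 3y = 10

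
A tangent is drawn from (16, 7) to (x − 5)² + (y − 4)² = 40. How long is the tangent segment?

With centre O = (5, 4), |OP|² = 130 and r² = 40.
The tangent meets the radius at right angles, so tangent² = |PO|² − r² = 130 − 40 = 90.

3√10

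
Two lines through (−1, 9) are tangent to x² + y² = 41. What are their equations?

Let a tangent through (−1, 9) have slope m. Its distance from (0, 0) must equal √41:
(1m − (−9))² = 41(m² + 1)
20m² − 9m − 20 = 0, so m = −4/5 or m = 5/4.
Through (−1, 9) these give 4x + 5y = 41 and 5x − 4y = −41.

4x + 5y = 41 and 5x − 4y = −41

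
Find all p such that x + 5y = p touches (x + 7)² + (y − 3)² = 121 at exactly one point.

p = 8 ± 11√26

Tangency holds when the distance from the centre (−7, 3) to the line equals the radius 11:
|1·(−7) + 5·3 − p| / √26 = 11
|p − (8)| = 11√26.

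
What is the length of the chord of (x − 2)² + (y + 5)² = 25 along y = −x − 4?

Substitute y = −x − 4:
2x² − 6x − 20 = 0  ⟹  x² − 3x − 10 = 0
x = 5 or x = −2, giving (5, −9) and (−2, −2).
Chord length = distance between (5, −9) and (−2, −2) = √98 = 7√2.

7√2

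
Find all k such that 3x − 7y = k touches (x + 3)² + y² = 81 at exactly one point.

Tangency holds when the distance from the centre (−3, 0) to the line equals the radius 9:
|3·(−3) − 7·0 − k| / √58 = 9
|k − (−9)| = 9√58.

k = −9 ± 9√58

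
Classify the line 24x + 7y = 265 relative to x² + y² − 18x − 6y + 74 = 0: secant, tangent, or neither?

secant

d² = (24·9 + 7·3 − (265))²/625 = 784/625; r² = 16.
Since d² < r², the line cuts the circle twice.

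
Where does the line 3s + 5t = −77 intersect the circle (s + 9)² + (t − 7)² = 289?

(−24, −1) and (−9, −10)

Express t = (−77 − 3s)/5 and substitute into the circle:
34s² + 1122s + 7344 = 0  ⟹  s² + 33s + 216 = 0
s = −9 or s = −24, giving (−9, −10) and (−24, −1).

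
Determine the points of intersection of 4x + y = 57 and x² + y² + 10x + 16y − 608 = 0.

From the line, y = −4x + 57. Substituting:
17x² − 510x + 3553 = 0  ⟹  x² − 30x + 209 = 0
x = 19 or x = 11, giving (19, −19) and (11, 13).

(11, 13) and (19, −19)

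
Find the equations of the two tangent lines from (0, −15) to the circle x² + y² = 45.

2x − y = 15 and 2x + y = −15

Let a tangent through (0, −15) have slope m. Its distance from (0, 0) must equal 3√5:
(0m − (15))² = 45(m² + 1)
m² − 4 = 0, so m = 2 or m = −2.
Through (0, −15) these give 2x − y = 15 and 2x + y = −15.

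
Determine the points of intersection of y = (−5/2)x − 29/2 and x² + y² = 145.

(−9, 8) and (−1, −12)

Substitute y = (−29 − 5x)/2:
29x² + 290x + 261 = 0  ⟹  x² + 10x + 9 = 0
x = −1 or x = −9, giving (−1, −12) and (−9, 8).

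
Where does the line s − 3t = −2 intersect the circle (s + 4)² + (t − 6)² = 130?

(−11, −3) and (7, 3)

Express t = (2 + s)/3 and substitute into the circle:
10s² + 40s − 770 = 0  ⟹  s² + 4s − 77 = 0
s = 7 or s = −11, giving (7, 3) and (−11, −3).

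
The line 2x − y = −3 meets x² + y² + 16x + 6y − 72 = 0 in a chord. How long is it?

Express y = 2x + 3 and substitute into the circle:
5x² + 40x − 45 = 0  ⟹  x² + 8x − 9 = 0
x = 1 or x = −9, giving (1, 5) and (−9, −15).
Chord length = distance between (1, 5) and (−9, −15) = √500 = 10√5.

10√5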